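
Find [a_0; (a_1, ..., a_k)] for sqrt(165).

[12; (1, 5, 2, 5, 1, 24)]

Write x_i = (sqrt(165) + m_i)/d_i with (m_0, d_0) = (0, 1). a_0 = floor(sqrt(165)) = 12, since 12^2 = 144 <= 165 < 169 = 13^2.
Iterate m_{i+1} = d_i*a_i - m_i, d_{i+1} = (165 - m_{i+1}^2)/d_i, a_{i+1} = floor((a_0 + m_{i+1})/d_{i+1}):
  m_1 = 1*12 - 0 = 12, d_1 = (165 - 12^2)/1 = 21/1 = 21, a_1 = floor((12 + 12)/21) = 1.
  m_2 = 21*1 - 12 = 9, d_2 = (165 - 9^2)/21 = 84/21 = 4, a_2 = floor((12 + 9)/4) = 5.
  m_3 = 4*5 - 9 = 11, d_3 = (165 - 11^2)/4 = 44/4 = 11, a_3 = floor((12 + 11)/11) = 2.
  m_4 = 11*2 - 11 = 11, d_4 = (165 - 11^2)/11 = 44/11 = 4, a_4 = floor((12 + 11)/4) = 5.
  m_5 = 4*5 - 11 = 9, d_5 = (165 - 9^2)/4 = 84/4 = 21, a_5 = floor((12 + 9)/21) = 1.
  m_6 = 21*1 - 9 = 12, d_6 = (165 - 12^2)/21 = 21/21 = 1, a_6 = floor((12 + 12)/1) = 24.
  m_7 = 1*24 - 12 = 12, d_7 = (165 - 12^2)/1 = 21/1 = 21: (m_7, d_7) = (m_1, d_1) = (12, 21), so from here the quotients repeat a_1, ..., a_6; the period length is 6.
Hence the expansion of sqrt(165) is a_0 = 12 followed by the repeating block 1, 5, 2, 5, 1, 24 (period 6).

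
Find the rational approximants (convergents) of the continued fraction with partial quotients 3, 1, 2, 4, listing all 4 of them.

3/1, 4/1, 11/3, 48/13

Using the convergent recurrence p_i = a_i*p_{i-1} + p_{i-2}, q_i = a_i*q_{i-1} + q_{i-2} with p_{-2}=0, p_{-1}=1, q_{-2}=1, q_{-1}=0:
  i=0: a_0=3, p_0 = 3*1 + 0 = 3, q_0 = 3*0 + 1 = 1.
  i=1: a_1=1, p_1 = 1*3 + 1 = 4, q_1 = 1*1 + 0 = 1.
  i=2: a_2=2, p_2 = 2*4 + 3 = 11, q_2 = 2*1 + 1 = 3.
  i=3: a_3=4, p_3 = 4*11 + 4 = 48, q_3 = 4*3 + 1 = 13.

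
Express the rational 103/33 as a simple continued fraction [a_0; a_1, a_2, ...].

[3; 8, 4]

Run the Euclidean algorithm on 103 and 33; the successive quotients are the partial quotients a_0, a_1, ... (each step inverts the fractional part left over by the previous one):
  103 = 3*33 + 4, so a_0 = 3.
  33 = 8*4 + 1, so a_1 = 8.
  4 = 4*1 + 0, so a_2 = 4.
The remainder reaches 0 after 3 divisions, so the expansion has 3 partial quotients, read off in order.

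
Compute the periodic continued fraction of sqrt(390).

Write x_i = (sqrt(390) + m_i)/d_i with (m_0, d_0) = (0, 1). a_0 = floor(sqrt(390)) = 19, since 19^2 = 361 <= 390 < 400 = 20^2.
Iterate m_{i+1} = d_i*a_i - m_i, d_{i+1} = (390 - m_{i+1}^2)/d_i, a_{i+1} = floor((a_0 + m_{i+1})/d_{i+1}):
  m_1 = 1*19 - 0 = 19, d_1 = (390 - 19^2)/1 = 29/1 = 29, a_1 = floor((19 + 19)/29) = 1.
  m_2 = 29*1 - 19 = 10, d_2 = (390 - 10^2)/29 = 290/29 = 10, a_2 = floor((19 + 10)/10) = 2.
  m_3 = 10*2 - 10 = 10, d_3 = (390 - 10^2)/10 = 290/10 = 29, a_3 = floor((19 + 10)/29) = 1.
  m_4 = 29*1 - 10 = 19, d_4 = (390 - 19^2)/29 = 29/29 = 1, a_4 = floor((19 + 19)/1) = 38.
  m_5 = 1*38 - 19 = 19, d_5 = (390 - 19^2)/1 = 29/1 = 29: (m_5, d_5) = (m_1, d_1) = (19, 29), so from here the quotients repeat a_1, ..., a_4; the period length is 4.
Hence the expansion of sqrt(390) is a_0 = 19 followed by the repeating block 1, 2, 1, 38 (period 4).

[19; (1, 2, 1, 38)]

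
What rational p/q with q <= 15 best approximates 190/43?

53/12

Expand x = 190/43 as a continued fraction with the Euclidean algorithm:
  190 = 4*43 + 18, so a_0 = 4.
  43 = 2*18 + 7, so a_1 = 2.
  18 = 2*7 + 4, so a_2 = 2.
  7 = 1*4 + 3, so a_3 = 1.
  4 = 1*3 + 1, so a_4 = 1.
  3 = 3*1 + 0, so a_5 = 3.
so x = [4; 2, 2, 1, 1, 3].
Convergents (p_i = a_i*p_{i-1} + p_{i-2}, q_i = a_i*q_{i-1} + q_{i-2} with p_{-2}=0, p_{-1}=1, q_{-2}=1, q_{-1}=0), until the denominator exceeds 15:
  i=0: a_0=4, p_0 = 4*1 + 0 = 4, q_0 = 4*0 + 1 = 1.
  i=1: a_1=2, p_1 = 2*4 + 1 = 9, q_1 = 2*1 + 0 = 2.
  i=2: a_2=2, p_2 = 2*9 + 4 = 22, q_2 = 2*2 + 1 = 5.
  i=3: a_3=1, p_3 = 1*22 + 9 = 31, q_3 = 1*5 + 2 = 7.
  i=4: a_4=1, p_4 = 1*31 + 22 = 53, q_4 = 1*7 + 5 = 12.
  i=5: a_5=3, p_5 = 3*53 + 31 = 190, q_5 = 3*12 + 7 = 43.
q_5 = 43 > 15, so the last convergent with denominator <= 15 is p_4/q_4 = 53/12.
The closest fraction with denominator <= 15 is either p_4/q_4 or the intermediate fraction (k*p_4 + p_3)/(k*q_4 + q_3) with the largest k >= 1 whose denominator stays <= 15; these approach x as k grows, and every other convergent or intermediate fraction in range is farther away.
Largest k: floor((15 - q_3)/q_4) = floor((15 - 7)/12) = 0.
Since k = 0, no intermediate fraction beyond p_4/q_4 has denominator <= 15, so the convergent 53/12 is the closest (its error is |190*12 - 53*43|/(43*12) = 1/516).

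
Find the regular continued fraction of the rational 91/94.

[0; 1, 30, 3]

Run the Euclidean algorithm on 91 and 94; the successive quotients are the partial quotients a_0, a_1, ... (each step inverts the fractional part left over by the previous one):
  91 = 0*94 + 91, so a_0 = 0.
  94 = 1*91 + 3, so a_1 = 1.
  91 = 30*3 + 1, so a_2 = 30.
  3 = 3*1 + 0, so a_3 = 3.
The remainder reaches 0 after 4 divisions, so the expansion has 4 partial quotients, read off in order.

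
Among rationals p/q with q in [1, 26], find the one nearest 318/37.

Expand x = 318/37 as a continued fraction with the Euclidean algorithm:
  318 = 8*37 + 22, so a_0 = 8.
  37 = 1*22 + 15, so a_1 = 1.
  22 = 1*15 + 7, so a_2 = 1.
  15 = 2*7 + 1, so a_3 = 2.
  7 = 7*1 + 0, so a_4 = 7.
so x = [8; 1, 1, 2, 7].
Convergents (p_i = a_i*p_{i-1} + p_{i-2}, q_i = a_i*q_{i-1} + q_{i-2} with p_{-2}=0, p_{-1}=1, q_{-2}=1, q_{-1}=0), until the denominator exceeds 26:
  i=0: a_0=8, p_0 = 8*1 + 0 = 8, q_0 = 8*0 + 1 = 1.
  i=1: a_1=1, p_1 = 1*8 + 1 = 9, q_1 = 1*1 + 0 = 1.
  i=2: a_2=1, p_2 = 1*9 + 8 = 17, q_2 = 1*1 + 1 = 2.
  i=3: a_3=2, p_3 = 2*17 + 9 = 43, q_3 = 2*2 + 1 = 5.
  i=4: a_4=7, p_4 = 7*43 + 17 = 318, q_4 = 7*5 + 2 = 37.
q_4 = 37 > 26, so the last convergent with denominator <= 26 is p_3/q_3 = 43/5.
The closest fraction with denominator <= 26 is either p_3/q_3 or the intermediate fraction (k*p_3 + p_2)/(k*q_3 + q_2) with the largest k >= 1 whose denominator stays <= 26; these approach x as k grows, and every other convergent or intermediate fraction in range is farther away.
Largest k: floor((26 - q_2)/q_3) = floor((26 - 2)/5) = 4.
That gives (4*43 + 17)/(4*5 + 2) = 189/22.
Compare the errors: |x - 43/5| = |318*5 - 43*37|/(37*5) = 1/185, and |x - 189/22| = |318*22 - 189*37|/(37*22) = 3/814.
Cross-multiplying, 3*185 = 555 < 814 = 1*814, so 3/814 is smaller: the intermediate fraction 189/22 is closer to x than 43/5.

189/22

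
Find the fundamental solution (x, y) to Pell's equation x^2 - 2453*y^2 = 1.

First expand sqrt(2453) as a continued fraction. With x_i = (sqrt(2453) + m_i)/d_i and (m_0, d_0) = (0, 1): a_0 = floor(sqrt(2453)) = 49, since 49^2 = 2401 <= 2453 < 2500 = 50^2.
Iterate m_{i+1} = d_i*a_i - m_i, d_{i+1} = (2453 - m_{i+1}^2)/d_i, a_{i+1} = floor((a_0 + m_{i+1})/d_{i+1}):
  m_1 = 1*49 - 0 = 49, d_1 = (2453 - 49^2)/1 = 52/1 = 52, a_1 = floor((49 + 49)/52) = 1.
  m_2 = 52*1 - 49 = 3, d_2 = (2453 - 3^2)/52 = 2444/52 = 47, a_2 = floor((49 + 3)/47) = 1.
  m_3 = 47*1 - 3 = 44, d_3 = (2453 - 44^2)/47 = 517/47 = 11, a_3 = floor((49 + 44)/11) = 8.
  m_4 = 11*8 - 44 = 44, d_4 = (2453 - 44^2)/11 = 517/11 = 47, a_4 = floor((49 + 44)/47) = 1.
  m_5 = 47*1 - 44 = 3, d_5 = (2453 - 3^2)/47 = 2444/47 = 52, a_5 = floor((49 + 3)/52) = 1.
  m_6 = 52*1 - 3 = 49, d_6 = (2453 - 49^2)/52 = 52/52 = 1, a_6 = floor((49 + 49)/1) = 98.
  m_7 = 1*98 - 49 = 49, d_7 = (2453 - 49^2)/1 = 52/1 = 52: (m_7, d_7) = (m_1, d_1) = (49, 52), so from here the quotients repeat a_1, ..., a_6; the period length is 6.
So sqrt(2453) = [49; (1, 1, 8, 1, 1, 98)] with period length k = 6.
k is even, so the fundamental solution of x^2 - 2453y^2 = 1 is (p_{k-1}, q_{k-1}) = (p_5, q_5); compute convergents through index 5.
Convergents (p_i = a_i*p_{i-1} + p_{i-2}, q_i = a_i*q_{i-1} + q_{i-2} with p_{-2}=0, p_{-1}=1, q_{-2}=1, q_{-1}=0):
  i=0: a_0=49, p_0 = 49*1 + 0 = 49, q_0 = 49*0 + 1 = 1.
  i=1: a_1=1, p_1 = 1*49 + 1 = 50, q_1 = 1*1 + 0 = 1.
  i=2: a_2=1, p_2 = 1*50 + 49 = 99, q_2 = 1*1 + 1 = 2.
  i=3: a_3=8, p_3 = 8*99 + 50 = 842, q_3 = 8*2 + 1 = 17.
  i=4: a_4=1, p_4 = 1*842 + 99 = 941, q_4 = 1*17 + 2 = 19.
  i=5: a_5=1, p_5 = 1*941 + 842 = 1783, q_5 = 1*19 + 17 = 36.
Check: 1783^2 - 2453*36^2 = 3179089 - 3179088 = 1, so (x, y) = (1783, 36) solves the equation, and by the theorem it is the least positive solution.

(x, y) = (1783, 36)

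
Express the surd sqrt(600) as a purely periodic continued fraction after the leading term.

Write x_i = (sqrt(600) + m_i)/d_i with (m_0, d_0) = (0, 1). a_0 = floor(sqrt(600)) = 24, since 24^2 = 576 <= 600 < 625 = 25^2.
Iterate m_{i+1} = d_i*a_i - m_i, d_{i+1} = (600 - m_{i+1}^2)/d_i, a_{i+1} = floor((a_0 + m_{i+1})/d_{i+1}):
  m_1 = 1*24 - 0 = 24, d_1 = (600 - 24^2)/1 = 24/1 = 24, a_1 = floor((24 + 24)/24) = 2.
  m_2 = 24*2 - 24 = 24, d_2 = (600 - 24^2)/24 = 24/24 = 1, a_2 = floor((24 + 24)/1) = 48.
  m_3 = 1*48 - 24 = 24, d_3 = (600 - 24^2)/1 = 24/1 = 24: (m_3, d_3) = (m_1, d_1) = (24, 24), so from here the quotients repeat a_1, a_2; the period length is 2.
Hence the expansion of sqrt(600) is a_0 = 24 followed by the repeating block 2, 48 (period 2).

[24; (2, 48)]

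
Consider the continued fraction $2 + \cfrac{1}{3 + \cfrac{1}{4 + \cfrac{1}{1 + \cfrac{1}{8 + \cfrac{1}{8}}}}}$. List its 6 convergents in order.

2/1, 7/3, 30/13, 37/16, 326/141, 2645/1144

Using the convergent recurrence p_i = a_i*p_{i-1} + p_{i-2}, q_i = a_i*q_{i-1} + q_{i-2} with p_{-2}=0, p_{-1}=1, q_{-2}=1, q_{-1}=0:
  i=0: a_0=2, p_0 = 2*1 + 0 = 2, q_0 = 2*0 + 1 = 1.
  i=1: a_1=3, p_1 = 3*2 + 1 = 7, q_1 = 3*1 + 0 = 3.
  i=2: a_2=4, p_2 = 4*7 + 2 = 30, q_2 = 4*3 + 1 = 13.
  i=3: a_3=1, p_3 = 1*30 + 7 = 37, q_3 = 1*13 + 3 = 16.
  i=4: a_4=8, p_4 = 8*37 + 30 = 326, q_4 = 8*16 + 13 = 141.
  i=5: a_5=8, p_5 = 8*326 + 37 = 2645, q_5 = 8*141 + 16 = 1144.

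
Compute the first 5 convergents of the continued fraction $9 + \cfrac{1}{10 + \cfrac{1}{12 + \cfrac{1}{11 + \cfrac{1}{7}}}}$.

9/1, 91/10, 1101/121, 12202/1341, 86515/9508

Using the convergent recurrence p_i = a_i*p_{i-1} + p_{i-2}, q_i = a_i*q_{i-1} + q_{i-2} with p_{-2}=0, p_{-1}=1, q_{-2}=1, q_{-1}=0:
  i=0: a_0=9, p_0 = 9*1 + 0 = 9, q_0 = 9*0 + 1 = 1.
  i=1: a_1=10, p_1 = 10*9 + 1 = 91, q_1 = 10*1 + 0 = 10.
  i=2: a_2=12, p_2 = 12*91 + 9 = 1101, q_2 = 12*10 + 1 = 121.
  i=3: a_3=11, p_3 = 11*1101 + 91 = 12202, q_3 = 11*121 + 10 = 1341.
  i=4: a_4=7, p_4 = 7*12202 + 1101 = 86515, q_4 = 7*1341 + 121 = 9508.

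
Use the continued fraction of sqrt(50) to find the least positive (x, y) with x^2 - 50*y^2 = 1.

(x, y) = (99, 14)

First expand sqrt(50) as a continued fraction. With x_i = (sqrt(50) + m_i)/d_i and (m_0, d_0) = (0, 1): a_0 = floor(sqrt(50)) = 7, since 7^2 = 49 <= 50 < 64 = 8^2.
Iterate m_{i+1} = d_i*a_i - m_i, d_{i+1} = (50 - m_{i+1}^2)/d_i, a_{i+1} = floor((a_0 + m_{i+1})/d_{i+1}):
  m_1 = 1*7 - 0 = 7, d_1 = (50 - 7^2)/1 = 1/1 = 1, a_1 = floor((7 + 7)/1) = 14.
  m_2 = 1*14 - 7 = 7, d_2 = (50 - 7^2)/1 = 1/1 = 1: (m_2, d_2) = (m_1, d_1) = (7, 1), so from here the quotient a_1 repeats; the period length is 1.
So sqrt(50) = [7; (14)] with period length k = 1.
k is odd, so (p_{k-1}, q_{k-1}) only solves x^2 - 50y^2 = -1 and the fundamental solution of x^2 - 50y^2 = 1 is (p_{2k-1}, q_{2k-1}) = (p_1, q_1); compute convergents through index 1, running through the period twice.
Convergents (p_i = a_i*p_{i-1} + p_{i-2}, q_i = a_i*q_{i-1} + q_{i-2} with p_{-2}=0, p_{-1}=1, q_{-2}=1, q_{-1}=0):
  i=0: a_0=7, p_0 = 7*1 + 0 = 7, q_0 = 7*0 + 1 = 1.
  i=1: a_1=14, p_1 = 14*7 + 1 = 99, q_1 = 14*1 + 0 = 14.
Indeed p_0^2 - 50*q_0^2 = 49 - 50 = -1, not +1.
Check: 99^2 - 50*14^2 = 9801 - 9800 = 1, so (x, y) = (99, 14) solves the equation, and by the theorem it is the least positive solution.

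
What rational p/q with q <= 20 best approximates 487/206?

Expand x = 487/206 as a continued fraction with the Euclidean algorithm:
  487 = 2*206 + 75, so a_0 = 2.
  206 = 2*75 + 56, so a_1 = 2.
  75 = 1*56 + 19, so a_2 = 1.
  56 = 2*19 + 18, so a_3 = 2.
  19 = 1*18 + 1, so a_4 = 1.
  18 = 18*1 + 0, so a_5 = 18.
so x = [2; 2, 1, 2, 1, 18].
Convergents (p_i = a_i*p_{i-1} + p_{i-2}, q_i = a_i*q_{i-1} + q_{i-2} with p_{-2}=0, p_{-1}=1, q_{-2}=1, q_{-1}=0), until the denominator exceeds 20:
  i=0: a_0=2, p_0 = 2*1 + 0 = 2, q_0 = 2*0 + 1 = 1.
  i=1: a_1=2, p_1 = 2*2 + 1 = 5, q_1 = 2*1 + 0 = 2.
  i=2: a_2=1, p_2 = 1*5 + 2 = 7, q_2 = 1*2 + 1 = 3.
  i=3: a_3=2, p_3 = 2*7 + 5 = 19, q_3 = 2*3 + 2 = 8.
  i=4: a_4=1, p_4 = 1*19 + 7 = 26, q_4 = 1*8 + 3 = 11.
  i=5: a_5=18, p_5 = 18*26 + 19 = 487, q_5 = 18*11 + 8 = 206.
q_5 = 206 > 20, so the last convergent with denominator <= 20 is p_4/q_4 = 26/11.
The closest fraction with denominator <= 20 is either p_4/q_4 or the intermediate fraction (k*p_4 + p_3)/(k*q_4 + q_3) with the largest k >= 1 whose denominator stays <= 20; these approach x as k grows, and every other convergent or intermediate fraction in range is farther away.
Largest k: floor((20 - q_3)/q_4) = floor((20 - 8)/11) = 1.
That gives (1*26 + 19)/(1*11 + 8) = 45/19.
Compare the errors: |x - 26/11| = |487*11 - 26*206|/(206*11) = 1/2266, and |x - 45/19| = |487*19 - 45*206|/(206*19) = 17/3914.
Cross-multiplying, 1*3914 = 3914 < 38522 = 17*2266, so 1/2266 is smaller: the convergent 26/11 is closer to x than 45/19.

26/11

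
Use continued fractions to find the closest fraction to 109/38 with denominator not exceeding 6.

17/6

Expand x = 109/38 as a continued fraction with the Euclidean algorithm:
  109 = 2*38 + 33, so a_0 = 2.
  38 = 1*33 + 5, so a_1 = 1.
  33 = 6*5 + 3, so a_2 = 6.
  5 = 1*3 + 2, so a_3 = 1.
  3 = 1*2 + 1, so a_4 = 1.
  2 = 2*1 + 0, so a_5 = 2.
so x = [2; 1, 6, 1, 1, 2].
Convergents (p_i = a_i*p_{i-1} + p_{i-2}, q_i = a_i*q_{i-1} + q_{i-2} with p_{-2}=0, p_{-1}=1, q_{-2}=1, q_{-1}=0), until the denominator exceeds 6:
  i=0: a_0=2, p_0 = 2*1 + 0 = 2, q_0 = 2*0 + 1 = 1.
  i=1: a_1=1, p_1 = 1*2 + 1 = 3, q_1 = 1*1 + 0 = 1.
  i=2: a_2=6, p_2 = 6*3 + 2 = 20, q_2 = 6*1 + 1 = 7.
q_2 = 7 > 6, so the last convergent with denominator <= 6 is p_1/q_1 = 3/1.
The closest fraction with denominator <= 6 is either p_1/q_1 or the intermediate fraction (k*p_1 + p_0)/(k*q_1 + q_0) with the largest k >= 1 whose denominator stays <= 6; these approach x as k grows, and every other convergent or intermediate fraction in range is farther away.
Largest k: floor((6 - q_0)/q_1) = floor((6 - 1)/1) = 5.
That gives (5*3 + 2)/(5*1 + 1) = 17/6.
Compare the errors: |x - 3/1| = |109*1 - 3*38|/(38*1) = 5/38, and |x - 17/6| = |109*6 - 17*38|/(38*6) = 8/228.
Cross-multiplying, 8*38 = 304 < 1140 = 5*228, so 8/228 is smaller: the intermediate fraction 17/6 is closer to x than 3/1.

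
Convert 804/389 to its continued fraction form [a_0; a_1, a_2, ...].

Run the Euclidean algorithm on 804 and 389; the successive quotients are the partial quotients a_0, a_1, ... (each step inverts the fractional part left over by the previous one):
  804 = 2*389 + 26, so a_0 = 2.
  389 = 14*26 + 25, so a_1 = 14.
  26 = 1*25 + 1, so a_2 = 1.
  25 = 25*1 + 0, so a_3 = 25.
The remainder reaches 0 after 4 divisions, so the expansion has 4 partial quotients, read off in order.

[2; 14, 1, 25]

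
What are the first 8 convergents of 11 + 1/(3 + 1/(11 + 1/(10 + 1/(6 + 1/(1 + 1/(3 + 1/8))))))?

Using the convergent recurrence p_i = a_i*p_{i-1} + p_{i-2}, q_i = a_i*q_{i-1} + q_{i-2} with p_{-2}=0, p_{-1}=1, q_{-2}=1, q_{-1}=0:
  i=0: a_0=11, p_0 = 11*1 + 0 = 11, q_0 = 11*0 + 1 = 1.
  i=1: a_1=3, p_1 = 3*11 + 1 = 34, q_1 = 3*1 + 0 = 3.
  i=2: a_2=11, p_2 = 11*34 + 11 = 385, q_2 = 11*3 + 1 = 34.
  i=3: a_3=10, p_3 = 10*385 + 34 = 3884, q_3 = 10*34 + 3 = 343.
  i=4: a_4=6, p_4 = 6*3884 + 385 = 23689, q_4 = 6*343 + 34 = 2092.
  i=5: a_5=1, p_5 = 1*23689 + 3884 = 27573, q_5 = 1*2092 + 343 = 2435.
  i=6: a_6=3, p_6 = 3*27573 + 23689 = 106408, q_6 = 3*2435 + 2092 = 9397.
  i=7: a_7=8, p_7 = 8*106408 + 27573 = 878837, q_7 = 8*9397 + 2435 = 77611.

11/1, 34/3, 385/34, 3884/343, 23689/2092, 27573/2435, 106408/9397, 878837/77611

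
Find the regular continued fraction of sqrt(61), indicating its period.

Write x_i = (sqrt(61) + m_i)/d_i with (m_0, d_0) = (0, 1). a_0 = floor(sqrt(61)) = 7, since 7^2 = 49 <= 61 < 64 = 8^2.
Iterate m_{i+1} = d_i*a_i - m_i, d_{i+1} = (61 - m_{i+1}^2)/d_i, a_{i+1} = floor((a_0 + m_{i+1})/d_{i+1}):
  m_1 = 1*7 - 0 = 7, d_1 = (61 - 7^2)/1 = 12/1 = 12, a_1 = floor((7 + 7)/12) = 1.
  m_2 = 12*1 - 7 = 5, d_2 = (61 - 5^2)/12 = 36/12 = 3, a_2 = floor((7 + 5)/3) = 4.
  m_3 = 3*4 - 5 = 7, d_3 = (61 - 7^2)/3 = 12/3 = 4, a_3 = floor((7 + 7)/4) = 3.
  m_4 = 4*3 - 7 = 5, d_4 = (61 - 5^2)/4 = 36/4 = 9, a_4 = floor((7 + 5)/9) = 1.
  m_5 = 9*1 - 5 = 4, d_5 = (61 - 4^2)/9 = 45/9 = 5, a_5 = floor((7 + 4)/5) = 2.
  m_6 = 5*2 - 4 = 6, d_6 = (61 - 6^2)/5 = 25/5 = 5, a_6 = floor((7 + 6)/5) = 2.
  m_7 = 5*2 - 6 = 4, d_7 = (61 - 4^2)/5 = 45/5 = 9, a_7 = floor((7 + 4)/9) = 1.
  m_8 = 9*1 - 4 = 5, d_8 = (61 - 5^2)/9 = 36/9 = 4, a_8 = floor((7 + 5)/4) = 3.
  m_9 = 4*3 - 5 = 7, d_9 = (61 - 7^2)/4 = 12/4 = 3, a_9 = floor((7 + 7)/3) = 4.
  m_10 = 3*4 - 7 = 5, d_10 = (61 - 5^2)/3 = 36/3 = 12, a_10 = floor((7 + 5)/12) = 1.
  m_11 = 12*1 - 5 = 7, d_11 = (61 - 7^2)/12 = 12/12 = 1, a_11 = floor((7 + 7)/1) = 14.
  m_12 = 1*14 - 7 = 7, d_12 = (61 - 7^2)/1 = 12/1 = 12: (m_12, d_12) = (m_1, d_1) = (7, 12), so from here the quotients repeat a_1, ..., a_11; the period length is 11.
Hence the expansion of sqrt(61) is a_0 = 7 followed by the repeating block 1, 4, 3, 1, 2, 2, 1, 3, 4, 1, 14 (period 11).

[7; (1, 4, 3, 1, 2, 2, 1, 3, 4, 1, 14)]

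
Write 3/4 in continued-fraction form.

[0; 1, 3]

Run the Euclidean algorithm on 3 and 4; the successive quotients are the partial quotients a_0, a_1, ... (each step inverts the fractional part left over by the previous one):
  3 = 0*4 + 3, so a_0 = 0.
  4 = 1*3 + 1, so a_1 = 1.
  3 = 3*1 + 0, so a_2 = 3.
The remainder reaches 0 after 3 divisions, so the expansion has 3 partial quotients, read off in order.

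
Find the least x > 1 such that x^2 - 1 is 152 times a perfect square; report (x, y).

(x, y) = (37, 3)

First expand sqrt(152) as a continued fraction. With x_i = (sqrt(152) + m_i)/d_i and (m_0, d_0) = (0, 1): a_0 = floor(sqrt(152)) = 12, since 12^2 = 144 <= 152 < 169 = 13^2.
Iterate m_{i+1} = d_i*a_i - m_i, d_{i+1} = (152 - m_{i+1}^2)/d_i, a_{i+1} = floor((a_0 + m_{i+1})/d_{i+1}):
  m_1 = 1*12 - 0 = 12, d_1 = (152 - 12^2)/1 = 8/1 = 8, a_1 = floor((12 + 12)/8) = 3.
  m_2 = 8*3 - 12 = 12, d_2 = (152 - 12^2)/8 = 8/8 = 1, a_2 = floor((12 + 12)/1) = 24.
  m_3 = 1*24 - 12 = 12, d_3 = (152 - 12^2)/1 = 8/1 = 8: (m_3, d_3) = (m_1, d_1) = (12, 8), so from here the quotients repeat a_1, a_2; the period length is 2.
So sqrt(152) = [12; (3, 24)] with period length k = 2.
k is even, so the fundamental solution of x^2 - 152y^2 = 1 is (p_{k-1}, q_{k-1}) = (p_1, q_1); compute convergents through index 1.
Convergents (p_i = a_i*p_{i-1} + p_{i-2}, q_i = a_i*q_{i-1} + q_{i-2} with p_{-2}=0, p_{-1}=1, q_{-2}=1, q_{-1}=0):
  i=0: a_0=12, p_0 = 12*1 + 0 = 12, q_0 = 12*0 + 1 = 1.
  i=1: a_1=3, p_1 = 3*12 + 1 = 37, q_1 = 3*1 + 0 = 3.
Check: 37^2 - 152*3^2 = 1369 - 1368 = 1, so (x, y) = (37, 3) solves the equation, and by the theorem it is the least positive solution.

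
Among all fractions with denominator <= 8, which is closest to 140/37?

19/5

Expand x = 140/37 as a continued fraction with the Euclidean algorithm:
  140 = 3*37 + 29, so a_0 = 3.
  37 = 1*29 + 8, so a_1 = 1.
  29 = 3*8 + 5, so a_2 = 3.
  8 = 1*5 + 3, so a_3 = 1.
  5 = 1*3 + 2, so a_4 = 1.
  3 = 1*2 + 1, so a_5 = 1.
  2 = 2*1 + 0, so a_6 = 2.
so x = [3; 1, 3, 1, 1, 1, 2].
Convergents (p_i = a_i*p_{i-1} + p_{i-2}, q_i = a_i*q_{i-1} + q_{i-2} with p_{-2}=0, p_{-1}=1, q_{-2}=1, q_{-1}=0), until the denominator exceeds 8:
  i=0: a_0=3, p_0 = 3*1 + 0 = 3, q_0 = 3*0 + 1 = 1.
  i=1: a_1=1, p_1 = 1*3 + 1 = 4, q_1 = 1*1 + 0 = 1.
  i=2: a_2=3, p_2 = 3*4 + 3 = 15, q_2 = 3*1 + 1 = 4.
  i=3: a_3=1, p_3 = 1*15 + 4 = 19, q_3 = 1*4 + 1 = 5.
  i=4: a_4=1, p_4 = 1*19 + 15 = 34, q_4 = 1*5 + 4 = 9.
q_4 = 9 > 8, so the last convergent with denominator <= 8 is p_3/q_3 = 19/5.
The closest fraction with denominator <= 8 is either p_3/q_3 or the intermediate fraction (k*p_3 + p_2)/(k*q_3 + q_2) with the largest k >= 1 whose denominator stays <= 8; these approach x as k grows, and every other convergent or intermediate fraction in range is farther away.
Largest k: floor((8 - q_2)/q_3) = floor((8 - 4)/5) = 0.
Since k = 0, no intermediate fraction beyond p_3/q_3 has denominator <= 8, so the convergent 19/5 is the closest (its error is |140*5 - 19*37|/(37*5) = 3/185).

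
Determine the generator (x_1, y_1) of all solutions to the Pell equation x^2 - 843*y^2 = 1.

(x, y) = (842, 29)

First expand sqrt(843) as a continued fraction. With x_i = (sqrt(843) + m_i)/d_i and (m_0, d_0) = (0, 1): a_0 = floor(sqrt(843)) = 29, since 29^2 = 841 <= 843 < 900 = 30^2.
Iterate m_{i+1} = d_i*a_i - m_i, d_{i+1} = (843 - m_{i+1}^2)/d_i, a_{i+1} = floor((a_0 + m_{i+1})/d_{i+1}):
  m_1 = 1*29 - 0 = 29, d_1 = (843 - 29^2)/1 = 2/1 = 2, a_1 = floor((29 + 29)/2) = 29.
  m_2 = 2*29 - 29 = 29, d_2 = (843 - 29^2)/2 = 2/2 = 1, a_2 = floor((29 + 29)/1) = 58.
  m_3 = 1*58 - 29 = 29, d_3 = (843 - 29^2)/1 = 2/1 = 2: (m_3, d_3) = (m_1, d_1) = (29, 2), so from here the quotients repeat a_1, a_2; the period length is 2.
So sqrt(843) = [29; (29, 58)] with period length k = 2.
k is even, so the fundamental solution of x^2 - 843y^2 = 1 is (p_{k-1}, q_{k-1}) = (p_1, q_1); compute convergents through index 1.
Convergents (p_i = a_i*p_{i-1} + p_{i-2}, q_i = a_i*q_{i-1} + q_{i-2} with p_{-2}=0, p_{-1}=1, q_{-2}=1, q_{-1}=0):
  i=0: a_0=29, p_0 = 29*1 + 0 = 29, q_0 = 29*0 + 1 = 1.
  i=1: a_1=29, p_1 = 29*29 + 1 = 842, q_1 = 29*1 + 0 = 29.
Check: 842^2 - 843*29^2 = 708964 - 708963 = 1, so (x, y) = (842, 29) solves the equation, and by the theorem it is the least positive solution.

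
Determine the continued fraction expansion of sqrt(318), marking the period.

[17; (1, 4, 1, 34)]

Write x_i = (sqrt(318) + m_i)/d_i with (m_0, d_0) = (0, 1). a_0 = floor(sqrt(318)) = 17, since 17^2 = 289 <= 318 < 324 = 18^2.
Iterate m_{i+1} = d_i*a_i - m_i, d_{i+1} = (318 - m_{i+1}^2)/d_i, a_{i+1} = floor((a_0 + m_{i+1})/d_{i+1}):
  m_1 = 1*17 - 0 = 17, d_1 = (318 - 17^2)/1 = 29/1 = 29, a_1 = floor((17 + 17)/29) = 1.
  m_2 = 29*1 - 17 = 12, d_2 = (318 - 12^2)/29 = 174/29 = 6, a_2 = floor((17 + 12)/6) = 4.
  m_3 = 6*4 - 12 = 12, d_3 = (318 - 12^2)/6 = 174/6 = 29, a_3 = floor((17 + 12)/29) = 1.
  m_4 = 29*1 - 12 = 17, d_4 = (318 - 17^2)/29 = 29/29 = 1, a_4 = floor((17 + 17)/1) = 34.
  m_5 = 1*34 - 17 = 17, d_5 = (318 - 17^2)/1 = 29/1 = 29: (m_5, d_5) = (m_1, d_1) = (17, 29), so from here the quotients repeat a_1, ..., a_4; the period length is 4.
Hence the expansion of sqrt(318) is a_0 = 17 followed by the repeating block 1, 4, 1, 34 (period 4).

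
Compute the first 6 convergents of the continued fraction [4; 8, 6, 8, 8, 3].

4/1, 33/8, 202/49, 1649/400, 13394/3249, 41831/10147

Using the convergent recurrence p_i = a_i*p_{i-1} + p_{i-2}, q_i = a_i*q_{i-1} + q_{i-2} with p_{-2}=0, p_{-1}=1, q_{-2}=1, q_{-1}=0:
  i=0: a_0=4, p_0 = 4*1 + 0 = 4, q_0 = 4*0 + 1 = 1.
  i=1: a_1=8, p_1 = 8*4 + 1 = 33, q_1 = 8*1 + 0 = 8.
  i=2: a_2=6, p_2 = 6*33 + 4 = 202, q_2 = 6*8 + 1 = 49.
  i=3: a_3=8, p_3 = 8*202 + 33 = 1649, q_3 = 8*49 + 8 = 400.
  i=4: a_4=8, p_4 = 8*1649 + 202 = 13394, q_4 = 8*400 + 49 = 3249.
  i=5: a_5=3, p_5 = 3*13394 + 1649 = 41831, q_5 = 3*3249 + 400 = 10147.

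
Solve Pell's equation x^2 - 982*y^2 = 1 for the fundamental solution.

First expand sqrt(982) as a continued fraction. With x_i = (sqrt(982) + m_i)/d_i and (m_0, d_0) = (0, 1): a_0 = floor(sqrt(982)) = 31, since 31^2 = 961 <= 982 < 1024 = 32^2.
Iterate m_{i+1} = d_i*a_i - m_i, d_{i+1} = (982 - m_{i+1}^2)/d_i, a_{i+1} = floor((a_0 + m_{i+1})/d_{i+1}):
  m_1 = 1*31 - 0 = 31, d_1 = (982 - 31^2)/1 = 21/1 = 21, a_1 = floor((31 + 31)/21) = 2.
  m_2 = 21*2 - 31 = 11, d_2 = (982 - 11^2)/21 = 861/21 = 41, a_2 = floor((31 + 11)/41) = 1.
  m_3 = 41*1 - 11 = 30, d_3 = (982 - 30^2)/41 = 82/41 = 2, a_3 = floor((31 + 30)/2) = 30.
  m_4 = 2*30 - 30 = 30, d_4 = (982 - 30^2)/2 = 82/2 = 41, a_4 = floor((31 + 30)/41) = 1.
  m_5 = 41*1 - 30 = 11, d_5 = (982 - 11^2)/41 = 861/41 = 21, a_5 = floor((31 + 11)/21) = 2.
  m_6 = 21*2 - 11 = 31, d_6 = (982 - 31^2)/21 = 21/21 = 1, a_6 = floor((31 + 31)/1) = 62.
  m_7 = 1*62 - 31 = 31, d_7 = (982 - 31^2)/1 = 21/1 = 21: (m_7, d_7) = (m_1, d_1) = (31, 21), so from here the quotients repeat a_1, ..., a_6; the period length is 6.
So sqrt(982) = [31; (2, 1, 30, 1, 2, 62)] with period length k = 6.
k is even, so the fundamental solution of x^2 - 982y^2 = 1 is (p_{k-1}, q_{k-1}) = (p_5, q_5); compute convergents through index 5.
Convergents (p_i = a_i*p_{i-1} + p_{i-2}, q_i = a_i*q_{i-1} + q_{i-2} with p_{-2}=0, p_{-1}=1, q_{-2}=1, q_{-1}=0):
  i=0: a_0=31, p_0 = 31*1 + 0 = 31, q_0 = 31*0 + 1 = 1.
  i=1: a_1=2, p_1 = 2*31 + 1 = 63, q_1 = 2*1 + 0 = 2.
  i=2: a_2=1, p_2 = 1*63 + 31 = 94, q_2 = 1*2 + 1 = 3.
  i=3: a_3=30, p_3 = 30*94 + 63 = 2883, q_3 = 30*3 + 2 = 92.
  i=4: a_4=1, p_4 = 1*2883 + 94 = 2977, q_4 = 1*92 + 3 = 95.
  i=5: a_5=2, p_5 = 2*2977 + 2883 = 8837, q_5 = 2*95 + 92 = 282.
Check: 8837^2 - 982*282^2 = 78092569 - 78092568 = 1, so (x, y) = (8837, 282) solves the equation, and by the theorem it is the least positive solution.

(x, y) = (8837, 282)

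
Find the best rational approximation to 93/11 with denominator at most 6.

17/2

Expand x = 93/11 as a continued fraction with the Euclidean algorithm:
  93 = 8*11 + 5, so a_0 = 8.
  11 = 2*5 + 1, so a_1 = 2.
  5 = 5*1 + 0, so a_2 = 5.
so x = [8; 2, 5].
Convergents (p_i = a_i*p_{i-1} + p_{i-2}, q_i = a_i*q_{i-1} + q_{i-2} with p_{-2}=0, p_{-1}=1, q_{-2}=1, q_{-1}=0), until the denominator exceeds 6:
  i=0: a_0=8, p_0 = 8*1 + 0 = 8, q_0 = 8*0 + 1 = 1.
  i=1: a_1=2, p_1 = 2*8 + 1 = 17, q_1 = 2*1 + 0 = 2.
  i=2: a_2=5, p_2 = 5*17 + 8 = 93, q_2 = 5*2 + 1 = 11.
q_2 = 11 > 6, so the last convergent with denominator <= 6 is p_1/q_1 = 17/2.
The closest fraction with denominator <= 6 is either p_1/q_1 or the intermediate fraction (k*p_1 + p_0)/(k*q_1 + q_0) with the largest k >= 1 whose denominator stays <= 6; these approach x as k grows, and every other convergent or intermediate fraction in range is farther away.
Largest k: floor((6 - q_0)/q_1) = floor((6 - 1)/2) = 2.
That gives (2*17 + 8)/(2*2 + 1) = 42/5.
Compare the errors: |x - 17/2| = |93*2 - 17*11|/(11*2) = 1/22, and |x - 42/5| = |93*5 - 42*11|/(11*5) = 3/55.
Cross-multiplying, 1*55 = 55 < 66 = 3*22, so 1/22 is smaller: the convergent 17/2 is closer to x than 42/5.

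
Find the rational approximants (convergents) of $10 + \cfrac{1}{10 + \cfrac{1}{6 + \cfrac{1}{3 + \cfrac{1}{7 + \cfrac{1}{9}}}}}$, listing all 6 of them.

Using the convergent recurrence p_i = a_i*p_{i-1} + p_{i-2}, q_i = a_i*q_{i-1} + q_{i-2} with p_{-2}=0, p_{-1}=1, q_{-2}=1, q_{-1}=0:
  i=0: a_0=10, p_0 = 10*1 + 0 = 10, q_0 = 10*0 + 1 = 1.
  i=1: a_1=10, p_1 = 10*10 + 1 = 101, q_1 = 10*1 + 0 = 10.
  i=2: a_2=6, p_2 = 6*101 + 10 = 616, q_2 = 6*10 + 1 = 61.
  i=3: a_3=3, p_3 = 3*616 + 101 = 1949, q_3 = 3*61 + 10 = 193.
  i=4: a_4=7, p_4 = 7*1949 + 616 = 14259, q_4 = 7*193 + 61 = 1412.
  i=5: a_5=9, p_5 = 9*14259 + 1949 = 130280, q_5 = 9*1412 + 193 = 12901.

10/1, 101/10, 616/61, 1949/193, 14259/1412, 130280/12901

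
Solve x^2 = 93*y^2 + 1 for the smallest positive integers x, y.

First expand sqrt(93) as a continued fraction. With x_i = (sqrt(93) + m_i)/d_i and (m_0, d_0) = (0, 1): a_0 = floor(sqrt(93)) = 9, since 9^2 = 81 <= 93 < 100 = 10^2.
Iterate m_{i+1} = d_i*a_i - m_i, d_{i+1} = (93 - m_{i+1}^2)/d_i, a_{i+1} = floor((a_0 + m_{i+1})/d_{i+1}):
  m_1 = 1*9 - 0 = 9, d_1 = (93 - 9^2)/1 = 12/1 = 12, a_1 = floor((9 + 9)/12) = 1.
  m_2 = 12*1 - 9 = 3, d_2 = (93 - 3^2)/12 = 84/12 = 7, a_2 = floor((9 + 3)/7) = 1.
  m_3 = 7*1 - 3 = 4, d_3 = (93 - 4^2)/7 = 77/7 = 11, a_3 = floor((9 + 4)/11) = 1.
  m_4 = 11*1 - 4 = 7, d_4 = (93 - 7^2)/11 = 44/11 = 4, a_4 = floor((9 + 7)/4) = 4.
  m_5 = 4*4 - 7 = 9, d_5 = (93 - 9^2)/4 = 12/4 = 3, a_5 = floor((9 + 9)/3) = 6.
  m_6 = 3*6 - 9 = 9, d_6 = (93 - 9^2)/3 = 12/3 = 4, a_6 = floor((9 + 9)/4) = 4.
  m_7 = 4*4 - 9 = 7, d_7 = (93 - 7^2)/4 = 44/4 = 11, a_7 = floor((9 + 7)/11) = 1.
  m_8 = 11*1 - 7 = 4, d_8 = (93 - 4^2)/11 = 77/11 = 7, a_8 = floor((9 + 4)/7) = 1.
  m_9 = 7*1 - 4 = 3, d_9 = (93 - 3^2)/7 = 84/7 = 12, a_9 = floor((9 + 3)/12) = 1.
  m_10 = 12*1 - 3 = 9, d_10 = (93 - 9^2)/12 = 12/12 = 1, a_10 = floor((9 + 9)/1) = 18.
  m_11 = 1*18 - 9 = 9, d_11 = (93 - 9^2)/1 = 12/1 = 12: (m_11, d_11) = (m_1, d_1) = (9, 12), so from here the quotients repeat a_1, ..., a_10; the period length is 10.
So sqrt(93) = [9; (1, 1, 1, 4, 6, 4, 1, 1, 1, 18)] with period length k = 10.
k is even, so the fundamental solution of x^2 - 93y^2 = 1 is (p_{k-1}, q_{k-1}) = (p_9, q_9); compute convergents through index 9.
Convergents (p_i = a_i*p_{i-1} + p_{i-2}, q_i = a_i*q_{i-1} + q_{i-2} with p_{-2}=0, p_{-1}=1, q_{-2}=1, q_{-1}=0):
  i=0: a_0=9, p_0 = 9*1 + 0 = 9, q_0 = 9*0 + 1 = 1.
  i=1: a_1=1, p_1 = 1*9 + 1 = 10, q_1 = 1*1 + 0 = 1.
  i=2: a_2=1, p_2 = 1*10 + 9 = 19, q_2 = 1*1 + 1 = 2.
  i=3: a_3=1, p_3 = 1*19 + 10 = 29, q_3 = 1*2 + 1 = 3.
  i=4: a_4=4, p_4 = 4*29 + 19 = 135, q_4 = 4*3 + 2 = 14.
  i=5: a_5=6, p_5 = 6*135 + 29 = 839, q_5 = 6*14 + 3 = 87.
  i=6: a_6=4, p_6 = 4*839 + 135 = 3491, q_6 = 4*87 + 14 = 362.
  i=7: a_7=1, p_7 = 1*3491 + 839 = 4330, q_7 = 1*362 + 87 = 449.
  i=8: a_8=1, p_8 = 1*4330 + 3491 = 7821, q_8 = 1*449 + 362 = 811.
  i=9: a_9=1, p_9 = 1*7821 + 4330 = 12151, q_9 = 1*811 + 449 = 1260.
Check: 12151^2 - 93*1260^2 = 147646801 - 147646800 = 1, so (x, y) = (12151, 1260) solves the equation, and by the theorem it is the least positive solution.

(x, y) = (12151, 1260)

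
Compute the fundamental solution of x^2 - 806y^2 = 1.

(x, y) = (6166395, 217202)

First expand sqrt(806) as a continued fraction. With x_i = (sqrt(806) + m_i)/d_i and (m_0, d_0) = (0, 1): a_0 = floor(sqrt(806)) = 28, since 28^2 = 784 <= 806 < 841 = 29^2.
Iterate m_{i+1} = d_i*a_i - m_i, d_{i+1} = (806 - m_{i+1}^2)/d_i, a_{i+1} = floor((a_0 + m_{i+1})/d_{i+1}):
  m_1 = 1*28 - 0 = 28, d_1 = (806 - 28^2)/1 = 22/1 = 22, a_1 = floor((28 + 28)/22) = 2.
  m_2 = 22*2 - 28 = 16, d_2 = (806 - 16^2)/22 = 550/22 = 25, a_2 = floor((28 + 16)/25) = 1.
  m_3 = 25*1 - 16 = 9, d_3 = (806 - 9^2)/25 = 725/25 = 29, a_3 = floor((28 + 9)/29) = 1.
  m_4 = 29*1 - 9 = 20, d_4 = (806 - 20^2)/29 = 406/29 = 14, a_4 = floor((28 + 20)/14) = 3.
  m_5 = 14*3 - 20 = 22, d_5 = (806 - 22^2)/14 = 322/14 = 23, a_5 = floor((28 + 22)/23) = 2.
  m_6 = 23*2 - 22 = 24, d_6 = (806 - 24^2)/23 = 230/23 = 10, a_6 = floor((28 + 24)/10) = 5.
  m_7 = 10*5 - 24 = 26, d_7 = (806 - 26^2)/10 = 130/10 = 13, a_7 = floor((28 + 26)/13) = 4.
  m_8 = 13*4 - 26 = 26, d_8 = (806 - 26^2)/13 = 130/13 = 10, a_8 = floor((28 + 26)/10) = 5.
  m_9 = 10*5 - 26 = 24, d_9 = (806 - 24^2)/10 = 230/10 = 23, a_9 = floor((28 + 24)/23) = 2.
  m_10 = 23*2 - 24 = 22, d_10 = (806 - 22^2)/23 = 322/23 = 14, a_10 = floor((28 + 22)/14) = 3.
  m_11 = 14*3 - 22 = 20, d_11 = (806 - 20^2)/14 = 406/14 = 29, a_11 = floor((28 + 20)/29) = 1.
  m_12 = 29*1 - 20 = 9, d_12 = (806 - 9^2)/29 = 725/29 = 25, a_12 = floor((28 + 9)/25) = 1.
  m_13 = 25*1 - 9 = 16, d_13 = (806 - 16^2)/25 = 550/25 = 22, a_13 = floor((28 + 16)/22) = 2.
  m_14 = 22*2 - 16 = 28, d_14 = (806 - 28^2)/22 = 22/22 = 1, a_14 = floor((28 + 28)/1) = 56.
  m_15 = 1*56 - 28 = 28, d_15 = (806 - 28^2)/1 = 22/1 = 22: (m_15, d_15) = (m_1, d_1) = (28, 22), so from here the quotients repeat a_1, ..., a_14; the period length is 14.
So sqrt(806) = [28; (2, 1, 1, 3, 2, 5, 4, 5, 2, 3, 1, 1, 2, 56)] with period length k = 14.
k is even, so the fundamental solution of x^2 - 806y^2 = 1 is (p_{k-1}, q_{k-1}) = (p_13, q_13); compute convergents through index 13.
Convergents (p_i = a_i*p_{i-1} + p_{i-2}, q_i = a_i*q_{i-1} + q_{i-2} with p_{-2}=0, p_{-1}=1, q_{-2}=1, q_{-1}=0):
  i=0: a_0=28, p_0 = 28*1 + 0 = 28, q_0 = 28*0 + 1 = 1.
  i=1: a_1=2, p_1 = 2*28 + 1 = 57, q_1 = 2*1 + 0 = 2.
  i=2: a_2=1, p_2 = 1*57 + 28 = 85, q_2 = 1*2 + 1 = 3.
  i=3: a_3=1, p_3 = 1*85 + 57 = 142, q_3 = 1*3 + 2 = 5.
  i=4: a_4=3, p_4 = 3*142 + 85 = 511, q_4 = 3*5 + 3 = 18.
  i=5: a_5=2, p_5 = 2*511 + 142 = 1164, q_5 = 2*18 + 5 = 41.
  i=6: a_6=5, p_6 = 5*1164 + 511 = 6331, q_6 = 5*41 + 18 = 223.
  i=7: a_7=4, p_7 = 4*6331 + 1164 = 26488, q_7 = 4*223 + 41 = 933.
  i=8: a_8=5, p_8 = 5*26488 + 6331 = 138771, q_8 = 5*933 + 223 = 4888.
  i=9: a_9=2, p_9 = 2*138771 + 26488 = 304030, q_9 = 2*4888 + 933 = 10709.
  i=10: a_10=3, p_10 = 3*304030 + 138771 = 1050861, q_10 = 3*10709 + 4888 = 37015.
  i=11: a_11=1, p_11 = 1*1050861 + 304030 = 1354891, q_11 = 1*37015 + 10709 = 47724.
  i=12: a_12=1, p_12 = 1*1354891 + 1050861 = 2405752, q_12 = 1*47724 + 37015 = 84739.
  i=13: a_13=2, p_13 = 2*2405752 + 1354891 = 6166395, q_13 = 2*84739 + 47724 = 217202.
Check: 6166395^2 - 806*217202^2 = 38024427296025 - 38024427296024 = 1, so (x, y) = (6166395, 217202) solves the equation, and by the theorem it is the least positive solution.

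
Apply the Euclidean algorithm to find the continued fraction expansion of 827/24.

Run the Euclidean algorithm on 827 and 24; the successive quotients are the partial quotients a_0, a_1, ... (each step inverts the fractional part left over by the previous one):
  827 = 34*24 + 11, so a_0 = 34.
  24 = 2*11 + 2, so a_1 = 2.
  11 = 5*2 + 1, so a_2 = 5.
  2 = 2*1 + 0, so a_3 = 2.
The remainder reaches 0 after 4 divisions, so the expansion has 4 partial quotients, read off in order.

[34; 2, 5, 2]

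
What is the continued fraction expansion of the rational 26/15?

Run the Euclidean algorithm on 26 and 15; the successive quotients are the partial quotients a_0, a_1, ... (each step inverts the fractional part left over by the previous one):
  26 = 1*15 + 11, so a_0 = 1.
  15 = 1*11 + 4, so a_1 = 1.
  11 = 2*4 + 3, so a_2 = 2.
  4 = 1*3 + 1, so a_3 = 1.
  3 = 3*1 + 0, so a_4 = 3.
The remainder reaches 0 after 5 divisions, so the expansion has 5 partial quotients, read off in order.

[1; 1, 2, 1, 3]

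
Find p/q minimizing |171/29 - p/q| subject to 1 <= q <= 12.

Expand x = 171/29 as a continued fraction with the Euclidean algorithm:
  171 = 5*29 + 26, so a_0 = 5.
  29 = 1*26 + 3, so a_1 = 1.
  26 = 8*3 + 2, so a_2 = 8.
  3 = 1*2 + 1, so a_3 = 1.
  2 = 2*1 + 0, so a_4 = 2.
so x = [5; 1, 8, 1, 2].
Convergents (p_i = a_i*p_{i-1} + p_{i-2}, q_i = a_i*q_{i-1} + q_{i-2} with p_{-2}=0, p_{-1}=1, q_{-2}=1, q_{-1}=0), until the denominator exceeds 12:
  i=0: a_0=5, p_0 = 5*1 + 0 = 5, q_0 = 5*0 + 1 = 1.
  i=1: a_1=1, p_1 = 1*5 + 1 = 6, q_1 = 1*1 + 0 = 1.
  i=2: a_2=8, p_2 = 8*6 + 5 = 53, q_2 = 8*1 + 1 = 9.
  i=3: a_3=1, p_3 = 1*53 + 6 = 59, q_3 = 1*9 + 1 = 10.
  i=4: a_4=2, p_4 = 2*59 + 53 = 171, q_4 = 2*10 + 9 = 29.
q_4 = 29 > 12, so the last convergent with denominator <= 12 is p_3/q_3 = 59/10.
The closest fraction with denominator <= 12 is either p_3/q_3 or the intermediate fraction (k*p_3 + p_2)/(k*q_3 + q_2) with the largest k >= 1 whose denominator stays <= 12; these approach x as k grows, and every other convergent or intermediate fraction in range is farther away.
Largest k: floor((12 - q_2)/q_3) = floor((12 - 9)/10) = 0.
Since k = 0, no intermediate fraction beyond p_3/q_3 has denominator <= 12, so the convergent 59/10 is the closest (its error is |171*10 - 59*29|/(29*10) = 1/290).

59/10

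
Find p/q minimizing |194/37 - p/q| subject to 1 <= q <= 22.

Expand x = 194/37 as a continued fraction with the Euclidean algorithm:
  194 = 5*37 + 9, so a_0 = 5.
  37 = 4*9 + 1, so a_1 = 4.
  9 = 9*1 + 0, so a_2 = 9.
so x = [5; 4, 9].
Convergents (p_i = a_i*p_{i-1} + p_{i-2}, q_i = a_i*q_{i-1} + q_{i-2} with p_{-2}=0, p_{-1}=1, q_{-2}=1, q_{-1}=0), until the denominator exceeds 22:
  i=0: a_0=5, p_0 = 5*1 + 0 = 5, q_0 = 5*0 + 1 = 1.
  i=1: a_1=4, p_1 = 4*5 + 1 = 21, q_1 = 4*1 + 0 = 4.
  i=2: a_2=9, p_2 = 9*21 + 5 = 194, q_2 = 9*4 + 1 = 37.
q_2 = 37 > 22, so the last convergent with denominator <= 22 is p_1/q_1 = 21/4.
The closest fraction with denominator <= 22 is either p_1/q_1 or the intermediate fraction (k*p_1 + p_0)/(k*q_1 + q_0) with the largest k >= 1 whose denominator stays <= 22; these approach x as k grows, and every other convergent or intermediate fraction in range is farther away.
Largest k: floor((22 - q_0)/q_1) = floor((22 - 1)/4) = 5.
That gives (5*21 + 5)/(5*4 + 1) = 110/21.
Compare the errors: |x - 21/4| = |194*4 - 21*37|/(37*4) = 1/148, and |x - 110/21| = |194*21 - 110*37|/(37*21) = 4/777.
Cross-multiplying, 4*148 = 592 < 777 = 1*777, so 4/777 is smaller: the intermediate fraction 110/21 is closer to x than 21/4.

110/21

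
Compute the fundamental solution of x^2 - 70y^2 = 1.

(x, y) = (251, 30)

First expand sqrt(70) as a continued fraction. With x_i = (sqrt(70) + m_i)/d_i and (m_0, d_0) = (0, 1): a_0 = floor(sqrt(70)) = 8, since 8^2 = 64 <= 70 < 81 = 9^2.
Iterate m_{i+1} = d_i*a_i - m_i, d_{i+1} = (70 - m_{i+1}^2)/d_i, a_{i+1} = floor((a_0 + m_{i+1})/d_{i+1}):
  m_1 = 1*8 - 0 = 8, d_1 = (70 - 8^2)/1 = 6/1 = 6, a_1 = floor((8 + 8)/6) = 2.
  m_2 = 6*2 - 8 = 4, d_2 = (70 - 4^2)/6 = 54/6 = 9, a_2 = floor((8 + 4)/9) = 1.
  m_3 = 9*1 - 4 = 5, d_3 = (70 - 5^2)/9 = 45/9 = 5, a_3 = floor((8 + 5)/5) = 2.
  m_4 = 5*2 - 5 = 5, d_4 = (70 - 5^2)/5 = 45/5 = 9, a_4 = floor((8 + 5)/9) = 1.
  m_5 = 9*1 - 5 = 4, d_5 = (70 - 4^2)/9 = 54/9 = 6, a_5 = floor((8 + 4)/6) = 2.
  m_6 = 6*2 - 4 = 8, d_6 = (70 - 8^2)/6 = 6/6 = 1, a_6 = floor((8 + 8)/1) = 16.
  m_7 = 1*16 - 8 = 8, d_7 = (70 - 8^2)/1 = 6/1 = 6: (m_7, d_7) = (m_1, d_1) = (8, 6), so from here the quotients repeat a_1, ..., a_6; the period length is 6.
So sqrt(70) = [8; (2, 1, 2, 1, 2, 16)] with period length k = 6.
k is even, so the fundamental solution of x^2 - 70y^2 = 1 is (p_{k-1}, q_{k-1}) = (p_5, q_5); compute convergents through index 5.
Convergents (p_i = a_i*p_{i-1} + p_{i-2}, q_i = a_i*q_{i-1} + q_{i-2} with p_{-2}=0, p_{-1}=1, q_{-2}=1, q_{-1}=0):
  i=0: a_0=8, p_0 = 8*1 + 0 = 8, q_0 = 8*0 + 1 = 1.
  i=1: a_1=2, p_1 = 2*8 + 1 = 17, q_1 = 2*1 + 0 = 2.
  i=2: a_2=1, p_2 = 1*17 + 8 = 25, q_2 = 1*2 + 1 = 3.
  i=3: a_3=2, p_3 = 2*25 + 17 = 67, q_3 = 2*3 + 2 = 8.
  i=4: a_4=1, p_4 = 1*67 + 25 = 92, q_4 = 1*8 + 3 = 11.
  i=5: a_5=2, p_5 = 2*92 + 67 = 251, q_5 = 2*11 + 8 = 30.
Check: 251^2 - 70*30^2 = 63001 - 63000 = 1, so (x, y) = (251, 30) solves the equation, and by the theorem it is the least positive solution.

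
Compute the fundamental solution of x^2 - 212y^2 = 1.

First expand sqrt(212) as a continued fraction. With x_i = (sqrt(212) + m_i)/d_i and (m_0, d_0) = (0, 1): a_0 = floor(sqrt(212)) = 14, since 14^2 = 196 <= 212 < 225 = 15^2.
Iterate m_{i+1} = d_i*a_i - m_i, d_{i+1} = (212 - m_{i+1}^2)/d_i, a_{i+1} = floor((a_0 + m_{i+1})/d_{i+1}):
  m_1 = 1*14 - 0 = 14, d_1 = (212 - 14^2)/1 = 16/1 = 16, a_1 = floor((14 + 14)/16) = 1.
  m_2 = 16*1 - 14 = 2, d_2 = (212 - 2^2)/16 = 208/16 = 13, a_2 = floor((14 + 2)/13) = 1.
  m_3 = 13*1 - 2 = 11, d_3 = (212 - 11^2)/13 = 91/13 = 7, a_3 = floor((14 + 11)/7) = 3.
  m_4 = 7*3 - 11 = 10, d_4 = (212 - 10^2)/7 = 112/7 = 16, a_4 = floor((14 + 10)/16) = 1.
  m_5 = 16*1 - 10 = 6, d_5 = (212 - 6^2)/16 = 176/16 = 11, a_5 = floor((14 + 6)/11) = 1.
  m_6 = 11*1 - 6 = 5, d_6 = (212 - 5^2)/11 = 187/11 = 17, a_6 = floor((14 + 5)/17) = 1.
  m_7 = 17*1 - 5 = 12, d_7 = (212 - 12^2)/17 = 68/17 = 4, a_7 = floor((14 + 12)/4) = 6.
  m_8 = 4*6 - 12 = 12, d_8 = (212 - 12^2)/4 = 68/4 = 17, a_8 = floor((14 + 12)/17) = 1.
  m_9 = 17*1 - 12 = 5, d_9 = (212 - 5^2)/17 = 187/17 = 11, a_9 = floor((14 + 5)/11) = 1.
  m_10 = 11*1 - 5 = 6, d_10 = (212 - 6^2)/11 = 176/11 = 16, a_10 = floor((14 + 6)/16) = 1.
  m_11 = 16*1 - 6 = 10, d_11 = (212 - 10^2)/16 = 112/16 = 7, a_11 = floor((14 + 10)/7) = 3.
  m_12 = 7*3 - 10 = 11, d_12 = (212 - 11^2)/7 = 91/7 = 13, a_12 = floor((14 + 11)/13) = 1.
  m_13 = 13*1 - 11 = 2, d_13 = (212 - 2^2)/13 = 208/13 = 16, a_13 = floor((14 + 2)/16) = 1.
  m_14 = 16*1 - 2 = 14, d_14 = (212 - 14^2)/16 = 16/16 = 1, a_14 = floor((14 + 14)/1) = 28.
  m_15 = 1*28 - 14 = 14, d_15 = (212 - 14^2)/1 = 16/1 = 16: (m_15, d_15) = (m_1, d_1) = (14, 16), so from here the quotients repeat a_1, ..., a_14; the period length is 14.
So sqrt(212) = [14; (1, 1, 3, 1, 1, 1, 6, 1, 1, 1, 3, 1, 1, 28)] with period length k = 14.
k is even, so the fundamental solution of x^2 - 212y^2 = 1 is (p_{k-1}, q_{k-1}) = (p_13, q_13); compute convergents through index 13.
Convergents (p_i = a_i*p_{i-1} + p_{i-2}, q_i = a_i*q_{i-1} + q_{i-2} with p_{-2}=0, p_{-1}=1, q_{-2}=1, q_{-1}=0):
  i=0: a_0=14, p_0 = 14*1 + 0 = 14, q_0 = 14*0 + 1 = 1.
  i=1: a_1=1, p_1 = 1*14 + 1 = 15, q_1 = 1*1 + 0 = 1.
  i=2: a_2=1, p_2 = 1*15 + 14 = 29, q_2 = 1*1 + 1 = 2.
  i=3: a_3=3, p_3 = 3*29 + 15 = 102, q_3 = 3*2 + 1 = 7.
  i=4: a_4=1, p_4 = 1*102 + 29 = 131, q_4 = 1*7 + 2 = 9.
  i=5: a_5=1, p_5 = 1*131 + 102 = 233, q_5 = 1*9 + 7 = 16.
  i=6: a_6=1, p_6 = 1*233 + 131 = 364, q_6 = 1*16 + 9 = 25.
  i=7: a_7=6, p_7 = 6*364 + 233 = 2417, q_7 = 6*25 + 16 = 166.
  i=8: a_8=1, p_8 = 1*2417 + 364 = 2781, q_8 = 1*166 + 25 = 191.
  i=9: a_9=1, p_9 = 1*2781 + 2417 = 5198, q_9 = 1*191 + 166 = 357.
  i=10: a_10=1, p_10 = 1*5198 + 2781 = 7979, q_10 = 1*357 + 191 = 548.
  i=11: a_11=3, p_11 = 3*7979 + 5198 = 29135, q_11 = 3*548 + 357 = 2001.
  i=12: a_12=1, p_12 = 1*29135 + 7979 = 37114, q_12 = 1*2001 + 548 = 2549.
  i=13: a_13=1, p_13 = 1*37114 + 29135 = 66249, q_13 = 1*2549 + 2001 = 4550.
Check: 66249^2 - 212*4550^2 = 4388930001 - 4388930000 = 1, so (x, y) = (66249, 4550) solves the equation, and by the theorem it is the least positive solution.

(x, y) = (66249, 4550)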